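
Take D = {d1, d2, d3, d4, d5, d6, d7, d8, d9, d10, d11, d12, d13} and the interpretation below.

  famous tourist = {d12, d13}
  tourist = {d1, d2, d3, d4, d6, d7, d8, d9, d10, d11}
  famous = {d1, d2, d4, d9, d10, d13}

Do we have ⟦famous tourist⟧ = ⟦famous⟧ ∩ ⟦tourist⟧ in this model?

⟦famous⟧ ∩ ⟦tourist⟧ = {d1, d2, d4, d9, d10, d13} ∩ {d1, d2, d3, d4, d6, d7, d8, d9, d10, d11} = {d1, d2, d4, d9, d10}
Observed ⟦famous tourist⟧ = {d12, d13}.
These differ, so the modifier is not intersective in this model.

no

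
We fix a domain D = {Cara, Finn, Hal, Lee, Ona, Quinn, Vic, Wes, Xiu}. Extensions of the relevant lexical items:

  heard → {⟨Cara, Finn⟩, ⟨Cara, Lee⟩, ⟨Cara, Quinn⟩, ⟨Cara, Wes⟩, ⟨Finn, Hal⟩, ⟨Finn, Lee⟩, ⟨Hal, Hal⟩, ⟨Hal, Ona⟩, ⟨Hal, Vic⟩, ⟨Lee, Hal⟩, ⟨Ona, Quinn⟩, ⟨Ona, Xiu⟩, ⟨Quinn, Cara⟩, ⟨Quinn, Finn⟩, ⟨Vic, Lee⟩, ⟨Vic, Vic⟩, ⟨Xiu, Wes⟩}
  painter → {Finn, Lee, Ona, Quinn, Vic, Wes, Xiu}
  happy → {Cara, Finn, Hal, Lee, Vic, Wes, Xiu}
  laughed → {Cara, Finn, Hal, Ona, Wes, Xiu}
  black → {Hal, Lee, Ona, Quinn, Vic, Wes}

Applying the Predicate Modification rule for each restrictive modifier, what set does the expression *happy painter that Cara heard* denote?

{Finn, Lee, Wes}

⟦that Cara heard⟧ = {x : ⟨Cara, x⟩ ∈ ⟦heard⟧} = {Finn, Lee, Quinn, Wes}
⟦painter⟧ = {Finn, Lee, Ona, Quinn, Vic, Wes, Xiu}
… ∩ ⟦that Cara heard⟧ = {Finn, Lee, Ona, Quinn, Vic, Wes, Xiu} ∩ {Finn, Lee, Quinn, Wes} = {Finn, Lee, Quinn, Wes}
… ∩ ⟦happy⟧ = {Finn, Lee, Quinn, Wes} ∩ {Cara, Finn, Hal, Lee, Vic, Wes, Xiu} = {Finn, Lee, Wes}
So ⟦happy painter that Cara heard⟧ = {Finn, Lee, Wes}.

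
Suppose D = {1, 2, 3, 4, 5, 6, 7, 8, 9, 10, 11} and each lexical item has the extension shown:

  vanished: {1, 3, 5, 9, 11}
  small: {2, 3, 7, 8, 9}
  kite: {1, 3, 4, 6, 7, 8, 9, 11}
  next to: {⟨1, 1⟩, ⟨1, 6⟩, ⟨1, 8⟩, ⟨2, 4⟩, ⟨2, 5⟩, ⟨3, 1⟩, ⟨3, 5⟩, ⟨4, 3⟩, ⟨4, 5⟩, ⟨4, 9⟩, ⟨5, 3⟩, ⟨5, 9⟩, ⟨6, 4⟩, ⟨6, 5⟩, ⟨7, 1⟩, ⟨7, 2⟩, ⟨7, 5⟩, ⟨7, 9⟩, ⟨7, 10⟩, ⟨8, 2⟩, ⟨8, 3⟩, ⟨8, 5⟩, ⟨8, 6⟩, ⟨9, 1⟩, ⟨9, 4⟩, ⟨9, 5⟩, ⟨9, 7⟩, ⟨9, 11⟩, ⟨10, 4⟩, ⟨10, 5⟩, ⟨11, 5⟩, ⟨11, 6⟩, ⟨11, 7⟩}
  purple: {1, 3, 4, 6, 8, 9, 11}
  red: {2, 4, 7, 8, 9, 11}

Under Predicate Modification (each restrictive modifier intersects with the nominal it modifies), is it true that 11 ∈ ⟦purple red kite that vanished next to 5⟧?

yes

⟦that vanished⟧ = ⟦vanished⟧ = {1, 3, 5, 9, 11}
⟦next to 5⟧ = {x : ⟨x, 5⟩ ∈ ⟦next to⟧} = {2, 3, 4, 6, 7, 8, 9, 10, 11}
⟦kite⟧ = {1, 3, 4, 6, 7, 8, 9, 11}
… ∩ ⟦that vanished⟧ = {1, 3, 4, 6, 7, 8, 9, 11} ∩ {1, 3, 5, 9, 11} = {1, 3, 9, 11}
… ∩ ⟦next to 5⟧ = {1, 3, 9, 11} ∩ {2, 3, 4, 6, 7, 8, 9, 10, 11} = {3, 9, 11}
… ∩ ⟦purple⟧ = {3, 9, 11} ∩ {1, 3, 4, 6, 8, 9, 11} = {3, 9, 11}
… ∩ ⟦red⟧ = {3, 9, 11} ∩ {2, 4, 7, 8, 9, 11} = {9, 11}
⟦purple red kite that vanished next to 5⟧ = {9, 11}; 11 ∈ this set.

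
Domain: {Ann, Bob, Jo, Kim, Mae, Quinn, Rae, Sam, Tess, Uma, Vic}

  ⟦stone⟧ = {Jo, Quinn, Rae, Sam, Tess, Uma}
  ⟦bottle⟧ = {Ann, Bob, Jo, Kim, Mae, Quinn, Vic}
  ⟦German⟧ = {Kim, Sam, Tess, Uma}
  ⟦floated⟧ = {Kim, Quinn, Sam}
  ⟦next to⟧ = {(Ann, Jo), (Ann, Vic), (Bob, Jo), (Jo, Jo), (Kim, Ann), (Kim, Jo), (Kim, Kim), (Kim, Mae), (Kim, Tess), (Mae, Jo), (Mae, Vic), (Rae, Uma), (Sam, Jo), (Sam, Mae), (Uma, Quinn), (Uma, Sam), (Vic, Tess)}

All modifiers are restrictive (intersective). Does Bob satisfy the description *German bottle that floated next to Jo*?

⟦that floated⟧ = ⟦floated⟧ = {Kim, Quinn, Sam}
⟦next to Jo⟧ = {x : ⟨x, Jo⟩ ∈ ⟦next to⟧} = {Ann, Bob, Jo, Kim, Mae, Sam}
⟦bottle⟧ = {Ann, Bob, Jo, Kim, Mae, Quinn, Vic}
… ∩ ⟦that floated⟧ = {Ann, Bob, Jo, Kim, Mae, Quinn, Vic} ∩ {Kim, Quinn, Sam} = {Kim, Quinn}
… ∩ ⟦next to Jo⟧ = {Kim, Quinn} ∩ {Ann, Bob, Jo, Kim, Mae, Sam} = {Kim}
… ∩ ⟦German⟧ = {Kim} ∩ {Kim, Sam, Tess, Uma} = {Kim}
⟦German bottle that floated next to Jo⟧ = {Kim}; Bob ∉ this set.

no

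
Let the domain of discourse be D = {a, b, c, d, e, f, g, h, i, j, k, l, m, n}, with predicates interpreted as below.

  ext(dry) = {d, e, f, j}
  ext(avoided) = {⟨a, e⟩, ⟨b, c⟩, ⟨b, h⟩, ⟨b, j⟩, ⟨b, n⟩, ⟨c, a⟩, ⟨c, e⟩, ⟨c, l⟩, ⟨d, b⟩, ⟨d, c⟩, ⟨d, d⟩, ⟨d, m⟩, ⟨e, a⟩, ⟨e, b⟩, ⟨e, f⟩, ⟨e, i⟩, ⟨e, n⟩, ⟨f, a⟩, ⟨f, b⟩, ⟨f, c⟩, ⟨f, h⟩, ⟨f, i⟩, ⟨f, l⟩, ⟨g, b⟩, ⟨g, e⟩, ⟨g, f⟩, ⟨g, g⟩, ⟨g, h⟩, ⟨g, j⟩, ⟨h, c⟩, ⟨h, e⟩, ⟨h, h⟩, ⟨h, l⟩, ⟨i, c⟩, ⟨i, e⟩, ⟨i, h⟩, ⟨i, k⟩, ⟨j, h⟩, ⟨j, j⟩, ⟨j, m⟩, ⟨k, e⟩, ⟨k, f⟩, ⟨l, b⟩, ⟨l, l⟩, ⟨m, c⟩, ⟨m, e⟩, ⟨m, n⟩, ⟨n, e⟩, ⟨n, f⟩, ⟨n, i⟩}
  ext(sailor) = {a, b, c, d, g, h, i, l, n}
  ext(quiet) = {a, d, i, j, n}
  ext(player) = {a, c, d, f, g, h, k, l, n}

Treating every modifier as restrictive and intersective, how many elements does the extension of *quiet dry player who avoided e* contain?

⟦who avoided e⟧ = {x : ⟨x, e⟩ ∈ ⟦avoided⟧} = {a, c, g, h, i, k, m, n}
⟦player⟧ = {a, c, d, f, g, h, k, l, n}
… ∩ ⟦who avoided e⟧ = {a, c, d, f, g, h, k, l, n} ∩ {a, c, g, h, i, k, m, n} = {a, c, g, h, k, n}
… ∩ ⟦quiet⟧ = {a, c, g, h, k, n} ∩ {a, d, i, j, n} = {a, n}
… ∩ ⟦dry⟧ = {a, n} ∩ {d, e, f, j} = ∅
⟦quiet dry player who avoided e⟧ = ∅, so the cardinality is 0.

0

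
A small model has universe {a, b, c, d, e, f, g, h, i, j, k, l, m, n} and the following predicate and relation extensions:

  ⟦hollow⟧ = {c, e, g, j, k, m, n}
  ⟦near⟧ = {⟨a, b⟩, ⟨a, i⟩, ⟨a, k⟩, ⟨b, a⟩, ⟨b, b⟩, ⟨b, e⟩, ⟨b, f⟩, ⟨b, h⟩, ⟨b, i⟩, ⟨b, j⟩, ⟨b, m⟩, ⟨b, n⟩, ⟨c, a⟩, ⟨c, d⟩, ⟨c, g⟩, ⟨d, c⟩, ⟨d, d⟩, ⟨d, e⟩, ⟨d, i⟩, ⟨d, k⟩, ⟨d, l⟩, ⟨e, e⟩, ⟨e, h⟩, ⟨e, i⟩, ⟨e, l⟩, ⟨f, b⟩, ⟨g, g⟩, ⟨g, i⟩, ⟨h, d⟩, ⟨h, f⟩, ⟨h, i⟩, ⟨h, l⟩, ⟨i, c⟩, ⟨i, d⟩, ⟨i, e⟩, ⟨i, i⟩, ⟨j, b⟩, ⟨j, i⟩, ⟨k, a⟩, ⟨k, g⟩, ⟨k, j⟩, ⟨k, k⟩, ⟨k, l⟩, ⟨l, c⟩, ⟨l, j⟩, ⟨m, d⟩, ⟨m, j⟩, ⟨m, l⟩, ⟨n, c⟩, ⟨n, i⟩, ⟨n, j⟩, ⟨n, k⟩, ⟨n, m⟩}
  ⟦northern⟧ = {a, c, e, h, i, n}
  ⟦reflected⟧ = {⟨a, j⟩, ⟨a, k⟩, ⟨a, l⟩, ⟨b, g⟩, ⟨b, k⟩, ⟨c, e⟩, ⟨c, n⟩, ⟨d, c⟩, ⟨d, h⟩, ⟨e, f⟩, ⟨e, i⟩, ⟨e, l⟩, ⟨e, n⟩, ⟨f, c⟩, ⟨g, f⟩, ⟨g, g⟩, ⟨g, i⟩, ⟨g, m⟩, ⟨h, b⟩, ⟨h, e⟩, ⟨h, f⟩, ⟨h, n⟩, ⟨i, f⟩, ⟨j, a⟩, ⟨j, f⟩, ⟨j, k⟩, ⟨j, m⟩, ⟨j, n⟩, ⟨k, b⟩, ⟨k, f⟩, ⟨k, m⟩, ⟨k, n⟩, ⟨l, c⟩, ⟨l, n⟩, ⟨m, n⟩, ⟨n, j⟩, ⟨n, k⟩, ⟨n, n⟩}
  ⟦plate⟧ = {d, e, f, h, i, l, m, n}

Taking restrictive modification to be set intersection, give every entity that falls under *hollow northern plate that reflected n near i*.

⟦that reflected n⟧ = {x : ⟨x, n⟩ ∈ ⟦reflected⟧} = {c, e, h, j, k, l, m, n}
⟦near i⟧ = {x : ⟨x, i⟩ ∈ ⟦near⟧} = {a, b, d, e, g, h, i, j, n}
⟦plate⟧ = {d, e, f, h, i, l, m, n}
… ∩ ⟦that reflected n⟧ = {d, e, f, h, i, l, m, n} ∩ {c, e, h, j, k, l, m, n} = {e, h, l, m, n}
… ∩ ⟦near i⟧ = {e, h, l, m, n} ∩ {a, b, d, e, g, h, i, j, n} = {e, h, n}
… ∩ ⟦hollow⟧ = {e, h, n} ∩ {c, e, g, j, k, m, n} = {e, n}
… ∩ ⟦northern⟧ = {e, n} ∩ {a, c, e, h, i, n} = {e, n}
So ⟦hollow northern plate that reflected n near i⟧ = {e, n}.

{e, n}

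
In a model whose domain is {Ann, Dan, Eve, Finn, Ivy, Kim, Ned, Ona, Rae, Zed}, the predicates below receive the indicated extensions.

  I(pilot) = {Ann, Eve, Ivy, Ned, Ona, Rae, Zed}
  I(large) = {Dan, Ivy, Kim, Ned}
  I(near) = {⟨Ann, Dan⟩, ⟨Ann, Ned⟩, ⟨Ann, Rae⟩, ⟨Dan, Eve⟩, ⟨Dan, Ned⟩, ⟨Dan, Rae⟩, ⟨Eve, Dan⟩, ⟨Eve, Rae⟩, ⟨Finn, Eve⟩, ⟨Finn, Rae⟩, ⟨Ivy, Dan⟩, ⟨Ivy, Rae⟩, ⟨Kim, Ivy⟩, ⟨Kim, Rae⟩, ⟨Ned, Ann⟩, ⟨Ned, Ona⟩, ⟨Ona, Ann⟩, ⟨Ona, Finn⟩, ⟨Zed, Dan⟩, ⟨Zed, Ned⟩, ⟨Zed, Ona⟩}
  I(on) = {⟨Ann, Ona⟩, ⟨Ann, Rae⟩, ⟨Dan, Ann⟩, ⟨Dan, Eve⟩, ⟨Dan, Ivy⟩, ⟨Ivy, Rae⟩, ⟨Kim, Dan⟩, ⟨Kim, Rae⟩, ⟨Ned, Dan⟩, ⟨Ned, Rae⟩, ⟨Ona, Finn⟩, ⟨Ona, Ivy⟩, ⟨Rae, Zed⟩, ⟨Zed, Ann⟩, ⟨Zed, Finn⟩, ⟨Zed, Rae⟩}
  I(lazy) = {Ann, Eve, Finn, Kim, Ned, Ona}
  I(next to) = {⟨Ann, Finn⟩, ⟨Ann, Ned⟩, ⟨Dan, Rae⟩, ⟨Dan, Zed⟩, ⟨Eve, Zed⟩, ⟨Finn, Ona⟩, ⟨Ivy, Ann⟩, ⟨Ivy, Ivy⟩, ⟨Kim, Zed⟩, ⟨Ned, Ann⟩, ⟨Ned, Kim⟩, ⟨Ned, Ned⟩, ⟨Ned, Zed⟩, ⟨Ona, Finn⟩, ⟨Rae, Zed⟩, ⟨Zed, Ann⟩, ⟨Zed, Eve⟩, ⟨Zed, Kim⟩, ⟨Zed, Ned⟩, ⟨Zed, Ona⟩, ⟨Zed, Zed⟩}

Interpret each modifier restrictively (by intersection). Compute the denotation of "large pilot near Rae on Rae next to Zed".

⟦near Rae⟧ = {x : ⟨x, Rae⟩ ∈ ⟦near⟧} = {Ann, Dan, Eve, Finn, Ivy, Kim}
⟦on Rae⟧ = {x : ⟨x, Rae⟩ ∈ ⟦on⟧} = {Ann, Ivy, Kim, Ned, Zed}
⟦next to Zed⟧ = {x : ⟨x, Zed⟩ ∈ ⟦next to⟧} = {Dan, Eve, Kim, Ned, Rae, Zed}
⟦pilot⟧ = {Ann, Eve, Ivy, Ned, Ona, Rae, Zed}
… ∩ ⟦near Rae⟧ = {Ann, Eve, Ivy, Ned, Ona, Rae, Zed} ∩ {Ann, Dan, Eve, Finn, Ivy, Kim} = {Ann, Eve, Ivy}
… ∩ ⟦on Rae⟧ = {Ann, Eve, Ivy} ∩ {Ann, Ivy, Kim, Ned, Zed} = {Ann, Ivy}
… ∩ ⟦next to Zed⟧ = {Ann, Ivy} ∩ {Dan, Eve, Kim, Ned, Rae, Zed} = ∅
… ∩ ⟦large⟧ = ∅ ∩ {Dan, Ivy, Kim, Ned} = ∅
So ⟦large pilot near Rae on Rae next to Zed⟧ = ∅.

∅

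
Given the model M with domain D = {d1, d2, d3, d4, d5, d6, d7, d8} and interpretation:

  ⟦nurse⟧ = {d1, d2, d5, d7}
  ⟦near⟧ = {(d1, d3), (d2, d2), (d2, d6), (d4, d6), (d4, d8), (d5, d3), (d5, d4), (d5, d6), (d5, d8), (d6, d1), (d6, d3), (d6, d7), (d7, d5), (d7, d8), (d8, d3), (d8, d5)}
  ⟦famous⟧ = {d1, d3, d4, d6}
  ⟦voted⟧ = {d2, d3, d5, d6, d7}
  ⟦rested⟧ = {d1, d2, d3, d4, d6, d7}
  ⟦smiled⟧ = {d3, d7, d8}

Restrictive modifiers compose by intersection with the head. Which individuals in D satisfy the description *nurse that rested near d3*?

{d1}

⟦that rested⟧ = ⟦rested⟧ = {d1, d2, d3, d4, d6, d7}
⟦near d3⟧ = {x : ⟨x, d3⟩ ∈ ⟦near⟧} = {d1, d5, d6, d8}
⟦nurse⟧ = {d1, d2, d5, d7}
… ∩ ⟦that rested⟧ = {d1, d2, d5, d7} ∩ {d1, d2, d3, d4, d6, d7} = {d1, d2, d7}
… ∩ ⟦near d3⟧ = {d1, d2, d7} ∩ {d1, d5, d6, d8} = {d1}
So ⟦nurse that rested near d3⟧ = {d1}.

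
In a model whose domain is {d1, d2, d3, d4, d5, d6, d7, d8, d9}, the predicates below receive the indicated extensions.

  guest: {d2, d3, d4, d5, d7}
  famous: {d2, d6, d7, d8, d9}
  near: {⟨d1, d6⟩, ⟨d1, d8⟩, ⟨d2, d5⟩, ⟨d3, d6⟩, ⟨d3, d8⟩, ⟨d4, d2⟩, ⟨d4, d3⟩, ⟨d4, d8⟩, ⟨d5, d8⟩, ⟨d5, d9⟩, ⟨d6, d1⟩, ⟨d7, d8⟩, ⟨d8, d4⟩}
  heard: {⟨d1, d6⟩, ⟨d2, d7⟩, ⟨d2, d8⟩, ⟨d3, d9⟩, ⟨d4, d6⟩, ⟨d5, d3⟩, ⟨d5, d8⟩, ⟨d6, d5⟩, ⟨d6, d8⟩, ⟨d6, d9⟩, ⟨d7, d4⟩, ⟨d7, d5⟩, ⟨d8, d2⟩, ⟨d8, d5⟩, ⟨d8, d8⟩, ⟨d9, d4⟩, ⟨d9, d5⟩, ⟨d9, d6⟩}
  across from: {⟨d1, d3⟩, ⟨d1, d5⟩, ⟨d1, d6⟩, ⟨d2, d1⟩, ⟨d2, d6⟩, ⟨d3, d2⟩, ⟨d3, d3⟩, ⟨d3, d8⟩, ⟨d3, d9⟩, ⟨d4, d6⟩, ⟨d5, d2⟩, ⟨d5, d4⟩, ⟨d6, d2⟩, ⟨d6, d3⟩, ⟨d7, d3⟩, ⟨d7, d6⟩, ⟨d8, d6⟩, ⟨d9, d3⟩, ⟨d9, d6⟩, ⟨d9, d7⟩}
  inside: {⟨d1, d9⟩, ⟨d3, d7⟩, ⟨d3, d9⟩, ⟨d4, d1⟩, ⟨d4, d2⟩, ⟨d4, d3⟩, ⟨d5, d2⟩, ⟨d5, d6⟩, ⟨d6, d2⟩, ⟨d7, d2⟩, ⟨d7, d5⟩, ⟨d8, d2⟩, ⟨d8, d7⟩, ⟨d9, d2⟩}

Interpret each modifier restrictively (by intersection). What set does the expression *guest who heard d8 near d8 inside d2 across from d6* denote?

∅

⟦who heard d8⟧ = {x : ⟨x, d8⟩ ∈ ⟦heard⟧} = {d2, d5, d6, d8}
⟦near d8⟧ = {x : ⟨x, d8⟩ ∈ ⟦near⟧} = {d1, d3, d4, d5, d7}
⟦inside d2⟧ = {x : ⟨x, d2⟩ ∈ ⟦inside⟧} = {d4, d5, d6, d7, d8, d9}
⟦across from d6⟧ = {x : ⟨x, d6⟩ ∈ ⟦across from⟧} = {d1, d2, d4, d7, d8, d9}
⟦guest⟧ = {d2, d3, d4, d5, d7}
… ∩ ⟦who heard d8⟧ = {d2, d3, d4, d5, d7} ∩ {d2, d5, d6, d8} = {d2, d5}
… ∩ ⟦near d8⟧ = {d2, d5} ∩ {d1, d3, d4, d5, d7} = {d5}
… ∩ ⟦inside d2⟧ = {d5} ∩ {d4, d5, d6, d7, d8, d9} = {d5}
… ∩ ⟦across from d6⟧ = {d5} ∩ {d1, d2, d4, d7, d8, d9} = ∅
So ⟦guest who heard d8 near d8 inside d2 across from d6⟧ = ∅.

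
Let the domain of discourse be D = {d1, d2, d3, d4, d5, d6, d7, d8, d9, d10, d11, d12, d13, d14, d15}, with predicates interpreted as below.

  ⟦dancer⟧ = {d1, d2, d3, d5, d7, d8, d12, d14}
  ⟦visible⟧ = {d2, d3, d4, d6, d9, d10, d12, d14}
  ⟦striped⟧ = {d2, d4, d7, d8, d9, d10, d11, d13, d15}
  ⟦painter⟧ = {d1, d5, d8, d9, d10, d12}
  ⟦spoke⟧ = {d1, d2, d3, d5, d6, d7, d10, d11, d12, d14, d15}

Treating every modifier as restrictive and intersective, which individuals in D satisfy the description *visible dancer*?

⟦dancer⟧ = {d1, d2, d3, d5, d7, d8, d12, d14}
… ∩ ⟦visible⟧ = {d1, d2, d3, d5, d7, d8, d12, d14} ∩ {d2, d3, d4, d6, d9, d10, d12, d14} = {d2, d3, d12, d14}
So ⟦visible dancer⟧ = {d2, d3, d12, d14}.

{d2, d3, d12, d14}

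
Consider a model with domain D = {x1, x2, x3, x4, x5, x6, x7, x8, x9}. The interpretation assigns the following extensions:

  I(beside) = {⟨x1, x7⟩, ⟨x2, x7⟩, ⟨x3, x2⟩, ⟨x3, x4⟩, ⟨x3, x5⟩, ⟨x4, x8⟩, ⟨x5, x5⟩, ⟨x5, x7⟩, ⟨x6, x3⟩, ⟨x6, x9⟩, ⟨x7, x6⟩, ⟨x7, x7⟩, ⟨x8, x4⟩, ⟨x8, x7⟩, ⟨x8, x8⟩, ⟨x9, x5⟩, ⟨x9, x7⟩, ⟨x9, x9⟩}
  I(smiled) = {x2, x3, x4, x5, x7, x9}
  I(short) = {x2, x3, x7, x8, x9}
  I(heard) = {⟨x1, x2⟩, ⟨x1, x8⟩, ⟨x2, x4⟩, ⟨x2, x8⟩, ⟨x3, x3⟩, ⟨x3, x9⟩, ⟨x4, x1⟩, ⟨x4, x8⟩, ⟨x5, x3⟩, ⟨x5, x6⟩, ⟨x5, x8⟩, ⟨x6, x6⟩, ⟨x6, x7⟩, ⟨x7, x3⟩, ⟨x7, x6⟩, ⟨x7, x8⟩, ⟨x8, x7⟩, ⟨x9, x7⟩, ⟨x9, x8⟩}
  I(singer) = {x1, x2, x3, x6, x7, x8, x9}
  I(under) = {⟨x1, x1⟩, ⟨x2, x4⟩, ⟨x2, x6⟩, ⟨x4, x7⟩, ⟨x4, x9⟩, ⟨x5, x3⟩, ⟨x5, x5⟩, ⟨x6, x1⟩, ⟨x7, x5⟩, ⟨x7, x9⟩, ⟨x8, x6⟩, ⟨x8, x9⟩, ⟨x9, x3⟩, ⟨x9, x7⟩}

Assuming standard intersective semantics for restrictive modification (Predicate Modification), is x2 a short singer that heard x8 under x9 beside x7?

no

⟦that heard x8⟧ = {x : ⟨x, x8⟩ ∈ ⟦heard⟧} = {x1, x2, x4, x5, x7, x9}
⟦under x9⟧ = {x : ⟨x, x9⟩ ∈ ⟦under⟧} = {x4, x7, x8}
⟦beside x7⟧ = {x : ⟨x, x7⟩ ∈ ⟦beside⟧} = {x1, x2, x5, x7, x8, x9}
⟦singer⟧ = {x1, x2, x3, x6, x7, x8, x9}
… ∩ ⟦that heard x8⟧ = {x1, x2, x3, x6, x7, x8, x9} ∩ {x1, x2, x4, x5, x7, x9} = {x1, x2, x7, x9}
… ∩ ⟦under x9⟧ = {x1, x2, x7, x9} ∩ {x4, x7, x8} = {x7}
… ∩ ⟦beside x7⟧ = {x7} ∩ {x1, x2, x5, x7, x8, x9} = {x7}
… ∩ ⟦short⟧ = {x7} ∩ {x2, x3, x7, x8, x9} = {x7}
⟦short singer that heard x8 under x9 beside x7⟧ = {x7}; x2 ∉ this set.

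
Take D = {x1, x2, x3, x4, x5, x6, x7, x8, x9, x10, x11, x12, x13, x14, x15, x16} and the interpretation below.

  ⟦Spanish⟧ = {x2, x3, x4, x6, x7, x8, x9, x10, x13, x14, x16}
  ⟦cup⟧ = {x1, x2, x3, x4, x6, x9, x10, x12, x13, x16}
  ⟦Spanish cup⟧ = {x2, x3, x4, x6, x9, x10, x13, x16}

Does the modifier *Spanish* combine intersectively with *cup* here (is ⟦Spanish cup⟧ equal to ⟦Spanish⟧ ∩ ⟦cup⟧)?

yes

⟦Spanish⟧ ∩ ⟦cup⟧ = {x2, x3, x4, x6, x7, x8, x9, x10, x13, x14, x16} ∩ {x1, x2, x3, x4, x6, x9, x10, x12, x13, x16} = {x2, x3, x4, x6, x9, x10, x13, x16}
Observed ⟦Spanish cup⟧ = {x2, x3, x4, x6, x9, x10, x13, x16}.
These coincide, so the modifier is intersective here.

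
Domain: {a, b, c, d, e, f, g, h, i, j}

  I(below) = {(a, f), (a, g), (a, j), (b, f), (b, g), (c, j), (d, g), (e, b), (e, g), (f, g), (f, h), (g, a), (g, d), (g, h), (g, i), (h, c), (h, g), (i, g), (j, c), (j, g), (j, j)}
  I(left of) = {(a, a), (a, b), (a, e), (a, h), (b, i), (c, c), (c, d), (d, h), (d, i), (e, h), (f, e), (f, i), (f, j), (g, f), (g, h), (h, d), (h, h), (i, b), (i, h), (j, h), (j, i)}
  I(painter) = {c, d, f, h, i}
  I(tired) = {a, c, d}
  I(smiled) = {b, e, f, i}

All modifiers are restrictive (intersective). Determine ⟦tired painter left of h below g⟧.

⟦left of h⟧ = {x : ⟨x, h⟩ ∈ ⟦left of⟧} = {a, d, e, g, h, i, j}
⟦below g⟧ = {x : ⟨x, g⟩ ∈ ⟦below⟧} = {a, b, d, e, f, h, i, j}
⟦painter⟧ = {c, d, f, h, i}
… ∩ ⟦left of h⟧ = {c, d, f, h, i} ∩ {a, d, e, g, h, i, j} = {d, h, i}
… ∩ ⟦below g⟧ = {d, h, i} ∩ {a, b, d, e, f, h, i, j} = {d, h, i}
… ∩ ⟦tired⟧ = {d, h, i} ∩ {a, c, d} = {d}
So ⟦tired painter left of h below g⟧ = {d}.

{d}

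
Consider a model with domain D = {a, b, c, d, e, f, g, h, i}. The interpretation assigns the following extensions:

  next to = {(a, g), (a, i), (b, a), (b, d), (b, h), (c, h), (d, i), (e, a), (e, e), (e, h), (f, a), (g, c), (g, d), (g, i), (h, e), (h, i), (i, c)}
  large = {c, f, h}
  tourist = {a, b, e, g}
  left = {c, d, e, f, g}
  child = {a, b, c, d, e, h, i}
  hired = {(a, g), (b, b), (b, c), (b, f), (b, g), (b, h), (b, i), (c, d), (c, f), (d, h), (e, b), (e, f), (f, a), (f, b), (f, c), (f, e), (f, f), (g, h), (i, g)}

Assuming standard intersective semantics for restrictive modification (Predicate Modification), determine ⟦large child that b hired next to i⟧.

{h}

⟦that b hired⟧ = {x : ⟨b, x⟩ ∈ ⟦hired⟧} = {b, c, f, g, h, i}
⟦next to i⟧ = {x : ⟨x, i⟩ ∈ ⟦next to⟧} = {a, d, g, h}
⟦child⟧ = {a, b, c, d, e, h, i}
… ∩ ⟦that b hired⟧ = {a, b, c, d, e, h, i} ∩ {b, c, f, g, h, i} = {b, c, h, i}
… ∩ ⟦next to i⟧ = {b, c, h, i} ∩ {a, d, g, h} = {h}
… ∩ ⟦large⟧ = {h} ∩ {c, f, h} = {h}
So ⟦large child that b hired next to i⟧ = {h}.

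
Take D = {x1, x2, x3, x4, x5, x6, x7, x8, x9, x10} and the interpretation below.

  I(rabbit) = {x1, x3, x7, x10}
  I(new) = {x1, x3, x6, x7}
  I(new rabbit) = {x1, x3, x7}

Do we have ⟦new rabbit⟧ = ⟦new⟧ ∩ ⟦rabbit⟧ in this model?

⟦new⟧ ∩ ⟦rabbit⟧ = {x1, x3, x6, x7} ∩ {x1, x3, x7, x10} = {x1, x3, x7}
Observed ⟦new rabbit⟧ = {x1, x3, x7}.
These coincide, so the modifier is intersective here.

yes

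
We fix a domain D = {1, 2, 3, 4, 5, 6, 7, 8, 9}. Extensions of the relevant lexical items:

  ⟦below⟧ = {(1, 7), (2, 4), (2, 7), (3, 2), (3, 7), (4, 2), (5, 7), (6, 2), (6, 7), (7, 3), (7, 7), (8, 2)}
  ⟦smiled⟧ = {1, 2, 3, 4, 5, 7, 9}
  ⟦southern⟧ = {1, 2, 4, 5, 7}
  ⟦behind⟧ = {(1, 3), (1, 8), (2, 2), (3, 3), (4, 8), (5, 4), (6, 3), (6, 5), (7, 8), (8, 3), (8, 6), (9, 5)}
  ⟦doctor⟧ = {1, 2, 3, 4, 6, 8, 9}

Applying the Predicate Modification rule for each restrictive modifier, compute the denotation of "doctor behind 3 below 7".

{1, 3, 6}

⟦behind 3⟧ = {x : ⟨x, 3⟩ ∈ ⟦behind⟧} = {1, 3, 6, 8}
⟦below 7⟧ = {x : ⟨x, 7⟩ ∈ ⟦below⟧} = {1, 2, 3, 5, 6, 7}
⟦doctor⟧ = {1, 2, 3, 4, 6, 8, 9}
… ∩ ⟦behind 3⟧ = {1, 2, 3, 4, 6, 8, 9} ∩ {1, 3, 6, 8} = {1, 3, 6, 8}
… ∩ ⟦below 7⟧ = {1, 3, 6, 8} ∩ {1, 2, 3, 5, 6, 7} = {1, 3, 6}
So ⟦doctor behind 3 below 7⟧ = {1, 3, 6}.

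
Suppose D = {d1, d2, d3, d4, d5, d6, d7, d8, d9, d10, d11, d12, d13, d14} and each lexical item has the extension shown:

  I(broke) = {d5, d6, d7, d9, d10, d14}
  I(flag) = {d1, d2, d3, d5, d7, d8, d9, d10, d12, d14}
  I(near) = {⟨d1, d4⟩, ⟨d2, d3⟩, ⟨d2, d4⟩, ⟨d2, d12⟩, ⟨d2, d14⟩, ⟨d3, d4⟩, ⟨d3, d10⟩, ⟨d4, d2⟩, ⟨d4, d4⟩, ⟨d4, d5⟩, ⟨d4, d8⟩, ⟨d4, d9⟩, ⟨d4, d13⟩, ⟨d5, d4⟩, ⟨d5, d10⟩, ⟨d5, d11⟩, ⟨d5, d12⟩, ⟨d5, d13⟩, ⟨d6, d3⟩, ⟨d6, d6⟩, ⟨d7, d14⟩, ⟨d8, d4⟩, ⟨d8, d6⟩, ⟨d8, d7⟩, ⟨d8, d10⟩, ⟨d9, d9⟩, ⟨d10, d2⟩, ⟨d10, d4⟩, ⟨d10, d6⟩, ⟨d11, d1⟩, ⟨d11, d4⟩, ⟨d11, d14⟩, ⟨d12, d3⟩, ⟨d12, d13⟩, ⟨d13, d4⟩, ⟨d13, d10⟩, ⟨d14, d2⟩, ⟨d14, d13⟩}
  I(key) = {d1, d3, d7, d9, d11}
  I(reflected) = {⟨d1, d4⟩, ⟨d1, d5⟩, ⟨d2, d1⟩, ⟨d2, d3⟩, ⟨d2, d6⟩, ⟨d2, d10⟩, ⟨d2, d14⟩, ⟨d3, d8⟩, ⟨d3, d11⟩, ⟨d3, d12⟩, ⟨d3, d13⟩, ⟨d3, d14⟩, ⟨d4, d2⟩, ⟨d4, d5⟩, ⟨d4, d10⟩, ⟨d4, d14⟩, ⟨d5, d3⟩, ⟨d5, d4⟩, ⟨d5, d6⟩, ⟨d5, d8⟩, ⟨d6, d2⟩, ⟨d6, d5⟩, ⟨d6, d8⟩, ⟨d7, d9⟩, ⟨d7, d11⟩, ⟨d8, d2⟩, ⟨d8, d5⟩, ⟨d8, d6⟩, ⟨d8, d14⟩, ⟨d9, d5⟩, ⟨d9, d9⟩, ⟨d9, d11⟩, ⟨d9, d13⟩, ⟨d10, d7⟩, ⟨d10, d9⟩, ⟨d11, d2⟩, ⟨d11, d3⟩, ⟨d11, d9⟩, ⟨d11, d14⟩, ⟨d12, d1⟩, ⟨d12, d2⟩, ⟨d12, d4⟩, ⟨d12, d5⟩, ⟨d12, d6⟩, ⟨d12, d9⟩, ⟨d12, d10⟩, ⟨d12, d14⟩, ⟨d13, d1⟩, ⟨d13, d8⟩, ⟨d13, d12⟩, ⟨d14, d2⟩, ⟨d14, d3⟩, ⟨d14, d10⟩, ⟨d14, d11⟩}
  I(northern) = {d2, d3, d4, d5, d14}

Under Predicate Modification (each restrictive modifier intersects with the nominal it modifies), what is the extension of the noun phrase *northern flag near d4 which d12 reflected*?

⟦near d4⟧ = {x : ⟨x, d4⟩ ∈ ⟦near⟧} = {d1, d2, d3, d4, d5, d8, d10, d11, d13}
⟦which d12 reflected⟧ = {x : ⟨d12, x⟩ ∈ ⟦reflected⟧} = {d1, d2, d4, d5, d6, d9, d10, d14}
⟦flag⟧ = {d1, d2, d3, d5, d7, d8, d9, d10, d12, d14}
… ∩ ⟦near d4⟧ = {d1, d2, d3, d5, d7, d8, d9, d10, d12, d14} ∩ {d1, d2, d3, d4, d5, d8, d10, d11, d13} = {d1, d2, d3, d5, d8, d10}
… ∩ ⟦which d12 reflected⟧ = {d1, d2, d3, d5, d8, d10} ∩ {d1, d2, d4, d5, d6, d9, d10, d14} = {d1, d2, d5, d10}
… ∩ ⟦northern⟧ = {d1, d2, d5, d10} ∩ {d2, d3, d4, d5, d14} = {d2, d5}
So ⟦northern flag near d4 which d12 reflected⟧ = {d2, d5}.

{d2, d5}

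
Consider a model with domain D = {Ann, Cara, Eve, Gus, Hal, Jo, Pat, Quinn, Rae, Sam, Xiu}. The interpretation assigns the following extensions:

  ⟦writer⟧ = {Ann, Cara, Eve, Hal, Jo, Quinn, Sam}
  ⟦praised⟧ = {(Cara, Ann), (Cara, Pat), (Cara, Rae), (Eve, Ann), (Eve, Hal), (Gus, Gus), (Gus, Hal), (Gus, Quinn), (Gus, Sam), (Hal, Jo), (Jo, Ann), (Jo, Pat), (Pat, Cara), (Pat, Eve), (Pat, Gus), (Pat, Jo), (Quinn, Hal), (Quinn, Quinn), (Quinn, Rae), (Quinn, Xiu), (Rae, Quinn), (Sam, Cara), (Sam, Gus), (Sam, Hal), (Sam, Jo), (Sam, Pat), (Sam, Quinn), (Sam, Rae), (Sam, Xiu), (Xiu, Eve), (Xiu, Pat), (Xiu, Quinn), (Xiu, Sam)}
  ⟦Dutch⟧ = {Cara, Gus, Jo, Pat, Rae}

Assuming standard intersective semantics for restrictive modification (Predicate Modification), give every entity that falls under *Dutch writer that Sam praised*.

{Cara, Jo}

⟦that Sam praised⟧ = {x : ⟨Sam, x⟩ ∈ ⟦praised⟧} = {Cara, Gus, Hal, Jo, Pat, Quinn, Rae, Xiu}
⟦writer⟧ = {Ann, Cara, Eve, Hal, Jo, Quinn, Sam}
… ∩ ⟦that Sam praised⟧ = {Ann, Cara, Eve, Hal, Jo, Quinn, Sam} ∩ {Cara, Gus, Hal, Jo, Pat, Quinn, Rae, Xiu} = {Cara, Hal, Jo, Quinn}
… ∩ ⟦Dutch⟧ = {Cara, Hal, Jo, Quinn} ∩ {Cara, Gus, Jo, Pat, Rae} = {Cara, Jo}
So ⟦Dutch writer that Sam praised⟧ = {Cara, Jo}.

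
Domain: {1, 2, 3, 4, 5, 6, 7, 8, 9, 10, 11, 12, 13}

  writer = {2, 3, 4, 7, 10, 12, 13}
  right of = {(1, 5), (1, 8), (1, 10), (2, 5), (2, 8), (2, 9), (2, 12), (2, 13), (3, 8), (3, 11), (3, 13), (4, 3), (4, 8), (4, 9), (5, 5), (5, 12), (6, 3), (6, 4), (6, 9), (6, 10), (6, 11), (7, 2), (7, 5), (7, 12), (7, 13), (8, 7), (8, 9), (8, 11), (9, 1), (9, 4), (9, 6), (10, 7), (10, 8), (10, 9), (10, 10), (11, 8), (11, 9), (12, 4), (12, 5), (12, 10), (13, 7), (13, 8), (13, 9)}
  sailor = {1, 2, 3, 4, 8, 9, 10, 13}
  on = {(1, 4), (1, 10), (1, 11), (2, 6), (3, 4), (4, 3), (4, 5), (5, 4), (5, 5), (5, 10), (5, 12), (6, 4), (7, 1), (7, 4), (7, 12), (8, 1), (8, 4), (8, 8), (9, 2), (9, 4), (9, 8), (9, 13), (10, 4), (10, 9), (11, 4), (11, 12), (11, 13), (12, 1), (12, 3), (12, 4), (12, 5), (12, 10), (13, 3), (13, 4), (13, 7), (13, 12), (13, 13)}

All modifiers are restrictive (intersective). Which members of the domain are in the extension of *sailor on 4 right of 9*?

⟦on 4⟧ = {x : ⟨x, 4⟩ ∈ ⟦on⟧} = {1, 3, 5, 6, 7, 8, 9, 10, 11, 12, 13}
⟦right of 9⟧ = {x : ⟨x, 9⟩ ∈ ⟦right of⟧} = {2, 4, 6, 8, 10, 11, 13}
⟦sailor⟧ = {1, 2, 3, 4, 8, 9, 10, 13}
… ∩ ⟦on 4⟧ = {1, 2, 3, 4, 8, 9, 10, 13} ∩ {1, 3, 5, 6, 7, 8, 9, 10, 11, 12, 13} = {1, 3, 8, 9, 10, 13}
… ∩ ⟦right of 9⟧ = {1, 3, 8, 9, 10, 13} ∩ {2, 4, 6, 8, 10, 11, 13} = {8, 10, 13}
So ⟦sailor on 4 right of 9⟧ = {8, 10, 13}.

{8, 10, 13}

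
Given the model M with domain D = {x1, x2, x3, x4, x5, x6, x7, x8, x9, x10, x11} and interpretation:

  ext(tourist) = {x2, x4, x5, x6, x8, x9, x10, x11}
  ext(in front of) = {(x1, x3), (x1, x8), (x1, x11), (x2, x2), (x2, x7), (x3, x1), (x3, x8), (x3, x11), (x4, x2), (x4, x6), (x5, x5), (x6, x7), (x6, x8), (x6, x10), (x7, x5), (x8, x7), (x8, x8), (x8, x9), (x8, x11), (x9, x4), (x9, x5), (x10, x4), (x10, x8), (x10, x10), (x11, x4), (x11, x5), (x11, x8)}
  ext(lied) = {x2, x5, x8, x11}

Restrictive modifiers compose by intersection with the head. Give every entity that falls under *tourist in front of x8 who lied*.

⟦in front of x8⟧ = {x : ⟨x, x8⟩ ∈ ⟦in front of⟧} = {x1, x3, x6, x8, x10, x11}
⟦who lied⟧ = ⟦lied⟧ = {x2, x5, x8, x11}
⟦tourist⟧ = {x2, x4, x5, x6, x8, x9, x10, x11}
… ∩ ⟦in front of x8⟧ = {x2, x4, x5, x6, x8, x9, x10, x11} ∩ {x1, x3, x6, x8, x10, x11} = {x6, x8, x10, x11}
… ∩ ⟦who lied⟧ = {x6, x8, x10, x11} ∩ {x2, x5, x8, x11} = {x8, x11}
So ⟦tourist in front of x8 who lied⟧ = {x8, x11}.

{x8, x11}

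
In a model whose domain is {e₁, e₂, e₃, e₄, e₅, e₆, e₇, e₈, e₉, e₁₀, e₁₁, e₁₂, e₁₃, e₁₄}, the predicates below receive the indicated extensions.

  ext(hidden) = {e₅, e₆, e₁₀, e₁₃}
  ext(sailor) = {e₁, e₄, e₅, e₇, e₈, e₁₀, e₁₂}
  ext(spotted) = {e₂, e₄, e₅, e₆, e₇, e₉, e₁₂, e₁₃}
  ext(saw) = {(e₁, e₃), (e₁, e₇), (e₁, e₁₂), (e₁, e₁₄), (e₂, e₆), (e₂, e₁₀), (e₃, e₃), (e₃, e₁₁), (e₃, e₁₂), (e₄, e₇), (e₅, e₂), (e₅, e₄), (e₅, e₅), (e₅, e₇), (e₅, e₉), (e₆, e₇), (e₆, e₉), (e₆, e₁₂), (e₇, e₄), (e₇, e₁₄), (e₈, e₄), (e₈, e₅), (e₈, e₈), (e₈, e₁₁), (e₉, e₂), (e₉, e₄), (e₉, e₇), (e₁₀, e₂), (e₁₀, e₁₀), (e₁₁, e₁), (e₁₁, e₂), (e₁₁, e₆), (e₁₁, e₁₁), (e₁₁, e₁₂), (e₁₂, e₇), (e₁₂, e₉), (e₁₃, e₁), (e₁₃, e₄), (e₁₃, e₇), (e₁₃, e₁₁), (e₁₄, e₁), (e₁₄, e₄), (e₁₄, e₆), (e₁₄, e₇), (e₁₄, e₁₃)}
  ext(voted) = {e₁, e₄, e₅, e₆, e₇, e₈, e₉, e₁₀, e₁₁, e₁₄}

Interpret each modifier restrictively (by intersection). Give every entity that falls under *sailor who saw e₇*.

{e₁, e₄, e₅, e₁₂}

⟦who saw e₇⟧ = {x : ⟨x, e₇⟩ ∈ ⟦saw⟧} = {e₁, e₄, e₅, e₆, e₉, e₁₂, e₁₃, e₁₄}
⟦sailor⟧ = {e₁, e₄, e₅, e₇, e₈, e₁₀, e₁₂}
… ∩ ⟦who saw e₇⟧ = {e₁, e₄, e₅, e₇, e₈, e₁₀, e₁₂} ∩ {e₁, e₄, e₅, e₆, e₉, e₁₂, e₁₃, e₁₄} = {e₁, e₄, e₅, e₁₂}
So ⟦sailor who saw e₇⟧ = {e₁, e₄, e₅, e₁₂}.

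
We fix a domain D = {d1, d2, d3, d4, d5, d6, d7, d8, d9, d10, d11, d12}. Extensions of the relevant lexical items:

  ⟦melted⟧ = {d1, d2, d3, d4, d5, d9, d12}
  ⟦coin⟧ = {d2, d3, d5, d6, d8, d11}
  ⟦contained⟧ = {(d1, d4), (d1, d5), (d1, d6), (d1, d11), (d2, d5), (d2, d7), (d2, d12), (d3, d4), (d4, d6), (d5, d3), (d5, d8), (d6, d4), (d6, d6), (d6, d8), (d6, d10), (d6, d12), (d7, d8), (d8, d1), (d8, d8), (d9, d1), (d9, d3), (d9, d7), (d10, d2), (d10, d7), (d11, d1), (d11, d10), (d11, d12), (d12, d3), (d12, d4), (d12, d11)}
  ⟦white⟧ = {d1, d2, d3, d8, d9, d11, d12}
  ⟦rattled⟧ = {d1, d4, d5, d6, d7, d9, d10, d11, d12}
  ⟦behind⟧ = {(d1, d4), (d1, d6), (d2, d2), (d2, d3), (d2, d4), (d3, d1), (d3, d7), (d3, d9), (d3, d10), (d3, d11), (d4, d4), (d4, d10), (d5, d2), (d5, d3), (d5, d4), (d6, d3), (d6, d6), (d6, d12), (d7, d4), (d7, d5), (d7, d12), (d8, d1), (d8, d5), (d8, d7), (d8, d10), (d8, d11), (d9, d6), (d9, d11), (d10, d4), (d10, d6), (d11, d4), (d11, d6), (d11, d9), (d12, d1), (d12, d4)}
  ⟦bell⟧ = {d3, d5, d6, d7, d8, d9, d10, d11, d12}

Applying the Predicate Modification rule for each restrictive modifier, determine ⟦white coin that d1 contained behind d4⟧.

{d11}

⟦that d1 contained⟧ = {x : ⟨d1, x⟩ ∈ ⟦contained⟧} = {d4, d5, d6, d11}
⟦behind d4⟧ = {x : ⟨x, d4⟩ ∈ ⟦behind⟧} = {d1, d2, d4, d5, d7, d10, d11, d12}
⟦coin⟧ = {d2, d3, d5, d6, d8, d11}
… ∩ ⟦that d1 contained⟧ = {d2, d3, d5, d6, d8, d11} ∩ {d4, d5, d6, d11} = {d5, d6, d11}
… ∩ ⟦behind d4⟧ = {d5, d6, d11} ∩ {d1, d2, d4, d5, d7, d10, d11, d12} = {d5, d11}
… ∩ ⟦white⟧ = {d5, d11} ∩ {d1, d2, d3, d8, d9, d11, d12} = {d11}
So ⟦white coin that d1 contained behind d4⟧ = {d11}.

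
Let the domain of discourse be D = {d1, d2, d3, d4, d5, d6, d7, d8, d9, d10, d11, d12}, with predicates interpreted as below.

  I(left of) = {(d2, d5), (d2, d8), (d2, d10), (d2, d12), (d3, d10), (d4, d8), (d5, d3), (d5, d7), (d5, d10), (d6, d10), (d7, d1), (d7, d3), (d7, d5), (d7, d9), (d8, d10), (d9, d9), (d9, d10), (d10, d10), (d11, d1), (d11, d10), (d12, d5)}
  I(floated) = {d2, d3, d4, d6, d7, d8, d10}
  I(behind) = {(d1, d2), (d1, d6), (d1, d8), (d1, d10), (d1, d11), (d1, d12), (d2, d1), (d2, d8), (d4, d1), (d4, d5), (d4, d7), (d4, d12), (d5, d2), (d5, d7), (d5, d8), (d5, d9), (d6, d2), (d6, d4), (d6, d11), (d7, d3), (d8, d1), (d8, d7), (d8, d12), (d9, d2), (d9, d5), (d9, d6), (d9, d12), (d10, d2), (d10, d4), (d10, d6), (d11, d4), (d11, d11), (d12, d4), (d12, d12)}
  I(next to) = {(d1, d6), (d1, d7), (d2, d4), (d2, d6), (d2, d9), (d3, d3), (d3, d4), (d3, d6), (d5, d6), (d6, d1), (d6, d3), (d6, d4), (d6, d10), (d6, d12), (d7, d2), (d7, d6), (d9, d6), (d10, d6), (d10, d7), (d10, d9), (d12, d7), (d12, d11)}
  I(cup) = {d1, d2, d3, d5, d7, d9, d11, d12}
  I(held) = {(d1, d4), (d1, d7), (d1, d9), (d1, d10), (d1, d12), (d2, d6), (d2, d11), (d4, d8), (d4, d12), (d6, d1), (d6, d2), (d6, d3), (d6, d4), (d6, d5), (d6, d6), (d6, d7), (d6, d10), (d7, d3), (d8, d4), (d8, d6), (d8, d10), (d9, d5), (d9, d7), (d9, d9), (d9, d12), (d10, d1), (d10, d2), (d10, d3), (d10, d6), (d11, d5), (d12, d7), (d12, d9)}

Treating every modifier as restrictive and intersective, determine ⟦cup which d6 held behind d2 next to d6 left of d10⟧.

⟦which d6 held⟧ = {x : ⟨d6, x⟩ ∈ ⟦held⟧} = {d1, d2, d3, d4, d5, d6, d7, d10}
⟦behind d2⟧ = {x : ⟨x, d2⟩ ∈ ⟦behind⟧} = {d1, d5, d6, d9, d10}
⟦next to d6⟧ = {x : ⟨x, d6⟩ ∈ ⟦next to⟧} = {d1, d2, d3, d5, d7, d9, d10}
⟦left of d10⟧ = {x : ⟨x, d10⟩ ∈ ⟦left of⟧} = {d2, d3, d5, d6, d8, d9, d10, d11}
⟦cup⟧ = {d1, d2, d3, d5, d7, d9, d11, d12}
… ∩ ⟦which d6 held⟧ = {d1, d2, d3, d5, d7, d9, d11, d12} ∩ {d1, d2, d3, d4, d5, d6, d7, d10} = {d1, d2, d3, d5, d7}
… ∩ ⟦behind d2⟧ = {d1, d2, d3, d5, d7} ∩ {d1, d5, d6, d9, d10} = {d1, d5}
… ∩ ⟦next to d6⟧ = {d1, d5} ∩ {d1, d2, d3, d5, d7, d9, d10} = {d1, d5}
… ∩ ⟦left of d10⟧ = {d1, d5} ∩ {d2, d3, d5, d6, d8, d9, d10, d11} = {d5}
So ⟦cup which d6 held behind d2 next to d6 left of d10⟧ = {d5}.

{d5}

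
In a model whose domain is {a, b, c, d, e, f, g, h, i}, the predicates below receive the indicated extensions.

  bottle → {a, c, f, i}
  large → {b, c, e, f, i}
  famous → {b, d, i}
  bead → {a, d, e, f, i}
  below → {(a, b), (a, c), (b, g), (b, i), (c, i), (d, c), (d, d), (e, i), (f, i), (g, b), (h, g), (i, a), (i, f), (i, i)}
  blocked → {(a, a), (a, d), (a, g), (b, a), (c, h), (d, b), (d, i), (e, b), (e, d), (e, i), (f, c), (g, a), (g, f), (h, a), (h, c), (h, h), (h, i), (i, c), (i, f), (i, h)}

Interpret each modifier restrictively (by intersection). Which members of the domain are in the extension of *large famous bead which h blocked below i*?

{i}

⟦which h blocked⟧ = {x : ⟨h, x⟩ ∈ ⟦blocked⟧} = {a, c, h, i}
⟦below i⟧ = {x : ⟨x, i⟩ ∈ ⟦below⟧} = {b, c, e, f, i}
⟦bead⟧ = {a, d, e, f, i}
… ∩ ⟦which h blocked⟧ = {a, d, e, f, i} ∩ {a, c, h, i} = {a, i}
… ∩ ⟦below i⟧ = {a, i} ∩ {b, c, e, f, i} = {i}
… ∩ ⟦large⟧ = {i} ∩ {b, c, e, f, i} = {i}
… ∩ ⟦famous⟧ = {i} ∩ {b, d, i} = {i}
So ⟦large famous bead which h blocked below i⟧ = {i}.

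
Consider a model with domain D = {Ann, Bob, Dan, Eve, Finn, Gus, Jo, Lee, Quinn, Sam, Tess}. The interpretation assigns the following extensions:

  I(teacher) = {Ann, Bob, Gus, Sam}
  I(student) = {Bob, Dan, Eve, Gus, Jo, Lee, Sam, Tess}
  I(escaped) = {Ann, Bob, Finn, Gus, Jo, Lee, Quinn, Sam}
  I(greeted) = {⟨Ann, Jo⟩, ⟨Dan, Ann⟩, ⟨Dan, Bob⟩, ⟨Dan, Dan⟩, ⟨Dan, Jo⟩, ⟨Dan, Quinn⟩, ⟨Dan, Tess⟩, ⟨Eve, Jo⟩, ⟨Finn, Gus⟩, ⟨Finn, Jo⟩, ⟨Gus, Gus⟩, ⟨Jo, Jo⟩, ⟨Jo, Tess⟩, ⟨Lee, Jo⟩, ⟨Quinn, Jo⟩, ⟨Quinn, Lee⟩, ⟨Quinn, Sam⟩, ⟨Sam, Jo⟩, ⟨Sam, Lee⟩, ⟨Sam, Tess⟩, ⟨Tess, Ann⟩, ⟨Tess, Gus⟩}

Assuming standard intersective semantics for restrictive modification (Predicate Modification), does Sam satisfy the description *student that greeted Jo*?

yes

⟦that greeted Jo⟧ = {x : ⟨x, Jo⟩ ∈ ⟦greeted⟧} = {Ann, Dan, Eve, Finn, Jo, Lee, Quinn, Sam}
⟦student⟧ = {Bob, Dan, Eve, Gus, Jo, Lee, Sam, Tess}
… ∩ ⟦that greeted Jo⟧ = {Bob, Dan, Eve, Gus, Jo, Lee, Sam, Tess} ∩ {Ann, Dan, Eve, Finn, Jo, Lee, Quinn, Sam} = {Dan, Eve, Jo, Lee, Sam}
⟦student that greeted Jo⟧ = {Dan, Eve, Jo, Lee, Sam}; Sam ∈ this set.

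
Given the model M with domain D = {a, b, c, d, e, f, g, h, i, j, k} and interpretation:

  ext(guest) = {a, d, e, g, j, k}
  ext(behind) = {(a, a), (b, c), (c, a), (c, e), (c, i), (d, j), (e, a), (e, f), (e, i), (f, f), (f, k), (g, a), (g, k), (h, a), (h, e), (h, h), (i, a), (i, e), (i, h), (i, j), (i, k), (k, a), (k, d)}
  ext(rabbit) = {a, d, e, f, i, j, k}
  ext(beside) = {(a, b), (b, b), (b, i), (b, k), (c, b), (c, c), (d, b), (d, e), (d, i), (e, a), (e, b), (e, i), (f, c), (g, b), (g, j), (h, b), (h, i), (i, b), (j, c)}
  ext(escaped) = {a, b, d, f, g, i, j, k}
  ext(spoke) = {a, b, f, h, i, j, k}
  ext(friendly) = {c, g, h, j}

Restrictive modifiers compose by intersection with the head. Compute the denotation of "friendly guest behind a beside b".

{g}

⟦behind a⟧ = {x : ⟨x, a⟩ ∈ ⟦behind⟧} = {a, c, e, g, h, i, k}
⟦beside b⟧ = {x : ⟨x, b⟩ ∈ ⟦beside⟧} = {a, b, c, d, e, g, h, i}
⟦guest⟧ = {a, d, e, g, j, k}
… ∩ ⟦behind a⟧ = {a, d, e, g, j, k} ∩ {a, c, e, g, h, i, k} = {a, e, g, k}
… ∩ ⟦beside b⟧ = {a, e, g, k} ∩ {a, b, c, d, e, g, h, i} = {a, e, g}
… ∩ ⟦friendly⟧ = {a, e, g} ∩ {c, g, h, j} = {g}
So ⟦friendly guest behind a beside b⟧ = {g}.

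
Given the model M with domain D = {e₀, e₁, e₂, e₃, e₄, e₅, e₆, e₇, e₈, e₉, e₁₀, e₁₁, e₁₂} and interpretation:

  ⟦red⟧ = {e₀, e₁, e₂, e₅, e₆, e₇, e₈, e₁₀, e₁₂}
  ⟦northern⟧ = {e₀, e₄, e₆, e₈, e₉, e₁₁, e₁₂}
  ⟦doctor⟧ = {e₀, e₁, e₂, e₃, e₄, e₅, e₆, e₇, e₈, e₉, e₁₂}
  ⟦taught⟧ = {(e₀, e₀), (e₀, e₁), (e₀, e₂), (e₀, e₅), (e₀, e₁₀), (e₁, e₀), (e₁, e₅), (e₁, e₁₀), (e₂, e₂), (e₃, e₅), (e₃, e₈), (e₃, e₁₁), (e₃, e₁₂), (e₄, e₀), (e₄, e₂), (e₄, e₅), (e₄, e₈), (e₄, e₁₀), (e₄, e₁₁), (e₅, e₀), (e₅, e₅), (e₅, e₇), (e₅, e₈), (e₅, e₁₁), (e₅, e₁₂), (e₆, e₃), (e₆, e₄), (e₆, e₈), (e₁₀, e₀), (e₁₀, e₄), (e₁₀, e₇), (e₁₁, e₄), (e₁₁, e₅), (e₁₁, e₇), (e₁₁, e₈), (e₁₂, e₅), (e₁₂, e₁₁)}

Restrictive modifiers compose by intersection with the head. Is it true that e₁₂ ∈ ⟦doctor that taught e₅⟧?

yes

⟦that taught e₅⟧ = {x : ⟨x, e₅⟩ ∈ ⟦taught⟧} = {e₀, e₁, e₃, e₄, e₅, e₁₁, e₁₂}
⟦doctor⟧ = {e₀, e₁, e₂, e₃, e₄, e₅, e₆, e₇, e₈, e₉, e₁₂}
… ∩ ⟦that taught e₅⟧ = {e₀, e₁, e₂, e₃, e₄, e₅, e₆, e₇, e₈, e₉, e₁₂} ∩ {e₀, e₁, e₃, e₄, e₅, e₁₁, e₁₂} = {e₀, e₁, e₃, e₄, e₅, e₁₂}
⟦doctor that taught e₅⟧ = {e₀, e₁, e₃, e₄, e₅, e₁₂}; e₁₂ ∈ this set.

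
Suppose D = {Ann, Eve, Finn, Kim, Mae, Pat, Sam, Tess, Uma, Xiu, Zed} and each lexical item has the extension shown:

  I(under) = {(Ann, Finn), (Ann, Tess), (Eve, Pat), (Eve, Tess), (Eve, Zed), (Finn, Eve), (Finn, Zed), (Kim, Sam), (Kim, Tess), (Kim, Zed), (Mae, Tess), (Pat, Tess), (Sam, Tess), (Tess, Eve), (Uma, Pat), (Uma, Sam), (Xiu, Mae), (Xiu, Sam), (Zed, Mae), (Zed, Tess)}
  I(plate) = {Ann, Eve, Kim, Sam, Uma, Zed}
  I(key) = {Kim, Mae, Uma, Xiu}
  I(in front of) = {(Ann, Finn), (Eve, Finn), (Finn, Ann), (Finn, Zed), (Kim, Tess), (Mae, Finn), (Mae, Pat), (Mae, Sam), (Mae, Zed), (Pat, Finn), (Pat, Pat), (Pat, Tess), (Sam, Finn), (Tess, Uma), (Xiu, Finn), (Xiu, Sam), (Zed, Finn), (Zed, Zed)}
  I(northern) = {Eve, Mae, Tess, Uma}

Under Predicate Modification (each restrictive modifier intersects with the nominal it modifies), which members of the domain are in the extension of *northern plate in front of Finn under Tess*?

{Eve}

⟦in front of Finn⟧ = {x : ⟨x, Finn⟩ ∈ ⟦in front of⟧} = {Ann, Eve, Mae, Pat, Sam, Xiu, Zed}
⟦under Tess⟧ = {x : ⟨x, Tess⟩ ∈ ⟦under⟧} = {Ann, Eve, Kim, Mae, Pat, Sam, Zed}
⟦plate⟧ = {Ann, Eve, Kim, Sam, Uma, Zed}
… ∩ ⟦in front of Finn⟧ = {Ann, Eve, Kim, Sam, Uma, Zed} ∩ {Ann, Eve, Mae, Pat, Sam, Xiu, Zed} = {Ann, Eve, Sam, Zed}
… ∩ ⟦under Tess⟧ = {Ann, Eve, Sam, Zed} ∩ {Ann, Eve, Kim, Mae, Pat, Sam, Zed} = {Ann, Eve, Sam, Zed}
… ∩ ⟦northern⟧ = {Ann, Eve, Sam, Zed} ∩ {Eve, Mae, Tess, Uma} = {Eve}
So ⟦northern plate in front of Finn under Tess⟧ = {Eve}.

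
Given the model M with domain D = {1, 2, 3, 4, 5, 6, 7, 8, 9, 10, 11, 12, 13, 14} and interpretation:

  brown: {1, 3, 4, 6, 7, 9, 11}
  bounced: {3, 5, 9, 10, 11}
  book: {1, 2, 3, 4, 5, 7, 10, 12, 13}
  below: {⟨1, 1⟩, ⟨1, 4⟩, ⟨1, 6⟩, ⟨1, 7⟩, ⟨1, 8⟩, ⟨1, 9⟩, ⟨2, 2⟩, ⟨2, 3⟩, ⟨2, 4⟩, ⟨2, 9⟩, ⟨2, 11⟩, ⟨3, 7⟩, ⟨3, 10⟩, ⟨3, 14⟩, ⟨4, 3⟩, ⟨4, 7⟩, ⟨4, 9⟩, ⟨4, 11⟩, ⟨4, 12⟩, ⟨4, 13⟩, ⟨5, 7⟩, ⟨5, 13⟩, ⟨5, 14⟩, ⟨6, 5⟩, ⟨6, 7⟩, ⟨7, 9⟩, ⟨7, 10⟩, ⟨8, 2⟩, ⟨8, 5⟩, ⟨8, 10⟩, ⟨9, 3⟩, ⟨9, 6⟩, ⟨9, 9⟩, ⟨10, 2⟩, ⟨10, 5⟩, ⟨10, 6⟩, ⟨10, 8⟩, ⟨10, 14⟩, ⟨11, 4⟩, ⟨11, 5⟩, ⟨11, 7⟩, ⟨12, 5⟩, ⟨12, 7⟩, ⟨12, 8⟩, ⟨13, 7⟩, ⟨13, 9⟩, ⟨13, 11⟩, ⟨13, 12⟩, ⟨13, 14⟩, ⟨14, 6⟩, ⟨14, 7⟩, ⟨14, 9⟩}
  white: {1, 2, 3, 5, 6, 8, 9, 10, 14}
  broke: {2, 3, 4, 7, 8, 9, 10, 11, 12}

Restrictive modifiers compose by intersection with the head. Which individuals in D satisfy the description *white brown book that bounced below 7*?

⟦that bounced⟧ = ⟦bounced⟧ = {3, 5, 9, 10, 11}
⟦below 7⟧ = {x : ⟨x, 7⟩ ∈ ⟦below⟧} = {1, 3, 4, 5, 6, 11, 12, 13, 14}
⟦book⟧ = {1, 2, 3, 4, 5, 7, 10, 12, 13}
… ∩ ⟦that bounced⟧ = {1, 2, 3, 4, 5, 7, 10, 12, 13} ∩ {3, 5, 9, 10, 11} = {3, 5, 10}
… ∩ ⟦below 7⟧ = {3, 5, 10} ∩ {1, 3, 4, 5, 6, 11, 12, 13, 14} = {3, 5}
… ∩ ⟦white⟧ = {3, 5} ∩ {1, 2, 3, 5, 6, 8, 9, 10, 14} = {3, 5}
… ∩ ⟦brown⟧ = {3, 5} ∩ {1, 3, 4, 6, 7, 9, 11} = {3}
So ⟦white brown book that bounced below 7⟧ = {3}.

{3}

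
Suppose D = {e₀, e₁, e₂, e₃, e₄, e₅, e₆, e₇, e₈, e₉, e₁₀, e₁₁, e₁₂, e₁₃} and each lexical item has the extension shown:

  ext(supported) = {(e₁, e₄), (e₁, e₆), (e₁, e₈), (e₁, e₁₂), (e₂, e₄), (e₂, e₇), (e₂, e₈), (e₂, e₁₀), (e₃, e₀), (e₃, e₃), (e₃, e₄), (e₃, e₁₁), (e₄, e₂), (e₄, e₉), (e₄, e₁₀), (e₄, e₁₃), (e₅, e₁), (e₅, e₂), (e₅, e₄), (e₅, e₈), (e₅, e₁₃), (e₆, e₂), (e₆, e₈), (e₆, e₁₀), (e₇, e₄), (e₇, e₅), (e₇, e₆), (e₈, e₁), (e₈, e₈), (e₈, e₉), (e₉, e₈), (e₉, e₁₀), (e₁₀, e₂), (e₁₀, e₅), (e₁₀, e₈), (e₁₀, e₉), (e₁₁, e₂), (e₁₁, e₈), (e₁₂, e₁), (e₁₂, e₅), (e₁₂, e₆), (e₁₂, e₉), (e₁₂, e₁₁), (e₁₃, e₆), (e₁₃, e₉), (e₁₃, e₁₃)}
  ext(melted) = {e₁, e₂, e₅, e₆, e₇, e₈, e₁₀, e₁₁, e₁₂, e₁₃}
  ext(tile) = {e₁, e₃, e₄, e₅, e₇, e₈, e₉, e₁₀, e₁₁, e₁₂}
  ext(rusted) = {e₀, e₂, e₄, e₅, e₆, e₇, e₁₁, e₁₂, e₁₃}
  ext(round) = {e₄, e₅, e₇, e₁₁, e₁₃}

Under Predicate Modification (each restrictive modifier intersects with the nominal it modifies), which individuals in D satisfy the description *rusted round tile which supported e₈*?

⟦which supported e₈⟧ = {x : ⟨x, e₈⟩ ∈ ⟦supported⟧} = {e₁, e₂, e₅, e₆, e₈, e₉, e₁₀, e₁₁}
⟦tile⟧ = {e₁, e₃, e₄, e₅, e₇, e₈, e₉, e₁₀, e₁₁, e₁₂}
… ∩ ⟦which supported e₈⟧ = {e₁, e₃, e₄, e₅, e₇, e₈, e₉, e₁₀, e₁₁, e₁₂} ∩ {e₁, e₂, e₅, e₆, e₈, e₉, e₁₀, e₁₁} = {e₁, e₅, e₈, e₉, e₁₀, e₁₁}
… ∩ ⟦rusted⟧ = {e₁, e₅, e₈, e₉, e₁₀, e₁₁} ∩ {e₀, e₂, e₄, e₅, e₆, e₇, e₁₁, e₁₂, e₁₃} = {e₅, e₁₁}
… ∩ ⟦round⟧ = {e₅, e₁₁} ∩ {e₄, e₅, e₇, e₁₁, e₁₃} = {e₅, e₁₁}
So ⟦rusted round tile which supported e₈⟧ = {e₅, e₁₁}.

{e₅, e₁₁}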